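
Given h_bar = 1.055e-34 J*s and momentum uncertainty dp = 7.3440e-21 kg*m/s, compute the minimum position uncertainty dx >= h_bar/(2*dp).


dx = h_bar / (2 * dp)
= 1.055e-34 / (2 * 7.3440e-21)
= 1.055e-34 / 1.4688e-20
= 7.1827e-15 m

7.1827e-15


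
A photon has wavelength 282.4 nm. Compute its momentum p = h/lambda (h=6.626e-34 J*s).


p = h / lambda
= 6.626e-34 / (282.4e-9)
= 6.626e-34 / 2.8240e-07
= 2.3463e-27 kg*m/s

2.3463e-27


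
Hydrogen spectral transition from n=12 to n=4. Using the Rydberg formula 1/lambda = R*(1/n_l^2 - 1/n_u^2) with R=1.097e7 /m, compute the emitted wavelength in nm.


1/lambda = R * (1/n_l^2 - 1/n_u^2)
= 1.097e7 * (1/4^2 - 1/12^2)
= 1.097e7 * (0.0625 - 0.006944)
= 1.097e7 * 0.055556
= 6.0944e+05 /m
lambda = 1 / 6.0944e+05 = 1640.8387 nm

1640.8387


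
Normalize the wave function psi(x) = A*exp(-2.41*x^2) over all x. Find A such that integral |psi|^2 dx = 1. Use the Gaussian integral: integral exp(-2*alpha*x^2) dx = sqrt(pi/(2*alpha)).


integral |psi|^2 dx = A^2 * sqrt(pi/(2*alpha)) = 1
A^2 = sqrt(2*alpha/pi)
= sqrt(2 * 2.41 / pi)
= 1.23865
A = sqrt(1.23865)
= 1.1129

1.1129


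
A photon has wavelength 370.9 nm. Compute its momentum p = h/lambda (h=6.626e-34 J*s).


p = h / lambda
= 6.626e-34 / (370.9e-9)
= 6.626e-34 / 3.7090e-07
= 1.7865e-27 kg*m/s

1.7865e-27


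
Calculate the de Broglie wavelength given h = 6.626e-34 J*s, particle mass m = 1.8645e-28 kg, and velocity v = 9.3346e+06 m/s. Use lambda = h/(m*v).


lambda = h / (m * v)
= 6.626e-34 / (1.8645e-28 * 9.3346e+06)
= 6.626e-34 / 1.7404e-21
= 3.8071e-13 m

3.8071e-13


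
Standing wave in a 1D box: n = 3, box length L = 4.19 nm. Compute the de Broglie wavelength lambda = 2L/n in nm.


lambda = 2L / n
= 2 * 4.19 / 3
= 8.38 / 3
= 2.7933 nm

2.7933


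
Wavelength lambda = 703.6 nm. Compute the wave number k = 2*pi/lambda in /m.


k = 2 * pi / lambda
= 6.2832 / (703.6e-9)
= 6.2832 / 7.0360e-07
= 8.9301e+06 /m

8.9301e+06


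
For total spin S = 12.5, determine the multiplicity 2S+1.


Spin multiplicity = 2S + 1
= 2 * 12.5 + 1
= 25.0 + 1
= 26

26


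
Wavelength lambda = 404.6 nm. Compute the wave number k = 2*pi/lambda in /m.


k = 2 * pi / lambda
= 6.2832 / (404.6e-9)
= 6.2832 / 4.0460e-07
= 1.5529e+07 /m

1.5529e+07


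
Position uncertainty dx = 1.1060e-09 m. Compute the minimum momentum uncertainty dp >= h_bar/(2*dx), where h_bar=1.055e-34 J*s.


dp = h_bar / (2 * dx)
= 1.055e-34 / (2 * 1.1060e-09)
= 1.055e-34 / 2.2120e-09
= 4.7694e-26 kg*m/s

4.7694e-26


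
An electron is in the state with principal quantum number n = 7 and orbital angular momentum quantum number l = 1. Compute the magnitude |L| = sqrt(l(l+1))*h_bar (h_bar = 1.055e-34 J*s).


L = sqrt(l*(l+1)) * h_bar
= sqrt(1 * 2) * 1.055e-34
= sqrt(2) * 1.055e-34
= 1.4142 * 1.055e-34
= 1.4920e-34 J*s

1.4920e-34


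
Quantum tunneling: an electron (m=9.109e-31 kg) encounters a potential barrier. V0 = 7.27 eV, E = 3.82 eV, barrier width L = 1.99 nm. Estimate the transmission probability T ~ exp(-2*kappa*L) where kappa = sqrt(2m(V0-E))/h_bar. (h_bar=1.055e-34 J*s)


V0 - E = 3.45 eV = 5.5269e-19 J
kappa = sqrt(2 * m * (V0-E)) / h_bar
= sqrt(2 * 9.109e-31 * 5.5269e-19) / 1.055e-34
= 9.5113e+09 /m
2*kappa*L = 2 * 9.5113e+09 * 1.99e-9
= 37.8549
T = exp(-37.8549) = 3.629432e-17

3.629432e-17


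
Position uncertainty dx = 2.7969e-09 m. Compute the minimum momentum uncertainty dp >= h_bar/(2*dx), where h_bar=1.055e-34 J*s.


dp = h_bar / (2 * dx)
= 1.055e-34 / (2 * 2.7969e-09)
= 1.055e-34 / 5.5938e-09
= 1.8860e-26 kg*m/s

1.8860e-26


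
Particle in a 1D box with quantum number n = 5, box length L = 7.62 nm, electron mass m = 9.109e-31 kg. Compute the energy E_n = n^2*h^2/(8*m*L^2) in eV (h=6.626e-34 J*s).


E = n^2 * h^2 / (8 * m * L^2)
= 5^2 * (6.626e-34)^2 / (8 * 9.109e-31 * (7.62e-9)^2)
= 25 * 4.3904e-67 / (8 * 9.109e-31 * 5.8064e-17)
= 2.5940e-20 J
= 0.1619 eV

0.1619


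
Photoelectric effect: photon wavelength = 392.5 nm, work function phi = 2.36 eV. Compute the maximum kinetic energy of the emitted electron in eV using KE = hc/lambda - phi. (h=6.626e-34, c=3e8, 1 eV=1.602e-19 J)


E_photon = hc / lambda
= (6.626e-34)(3e8) / (392.5e-9)
= 5.0645e-19 J
= 3.1613 eV
KE = E_photon - phi
= 3.1613 - 2.36
= 0.8013 eV

0.8013


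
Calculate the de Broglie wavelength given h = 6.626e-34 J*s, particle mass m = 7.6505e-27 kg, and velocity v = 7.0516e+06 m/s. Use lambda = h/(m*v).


lambda = h / (m * v)
= 6.626e-34 / (7.6505e-27 * 7.0516e+06)
= 6.626e-34 / 5.3948e-20
= 1.2282e-14 m

1.2282e-14


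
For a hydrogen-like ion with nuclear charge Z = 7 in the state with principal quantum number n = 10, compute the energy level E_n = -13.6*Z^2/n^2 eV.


E_n = -13.6 * Z^2 / n^2
= -13.6 * 7^2 / 10^2
= -13.6 * 49 / 100
= -6.664 eV

-6.664


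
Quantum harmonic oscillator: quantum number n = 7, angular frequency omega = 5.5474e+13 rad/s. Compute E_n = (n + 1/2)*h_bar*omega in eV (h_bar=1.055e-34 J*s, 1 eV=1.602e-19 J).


E = (n + 1/2) * h_bar * omega
= (7 + 0.5) * 1.055e-34 * 5.5474e+13
= 7.5 * 5.8525e-21
= 4.3894e-20 J
= 0.274 eV

0.274


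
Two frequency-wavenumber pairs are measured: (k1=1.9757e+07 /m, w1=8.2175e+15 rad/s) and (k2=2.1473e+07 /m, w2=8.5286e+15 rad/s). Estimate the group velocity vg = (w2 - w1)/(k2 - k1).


vg = (w2 - w1) / (k2 - k1)
= (8.5286e+15 - 8.2175e+15) / (2.1473e+07 - 1.9757e+07)
= 3.1110e+14 / 1.7160e+06
= 1.8129e+08 m/s

1.8129e+08


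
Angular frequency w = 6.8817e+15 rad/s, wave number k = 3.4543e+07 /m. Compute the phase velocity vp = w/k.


vp = w / k
= 6.8817e+15 / 3.4543e+07
= 1.9922e+08 m/s

1.9922e+08


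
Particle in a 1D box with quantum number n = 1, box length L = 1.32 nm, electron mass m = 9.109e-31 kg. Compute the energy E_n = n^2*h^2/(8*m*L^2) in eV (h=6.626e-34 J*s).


E = n^2 * h^2 / (8 * m * L^2)
= 1^2 * (6.626e-34)^2 / (8 * 9.109e-31 * (1.32e-9)^2)
= 1 * 4.3904e-67 / (8 * 9.109e-31 * 1.7424e-18)
= 3.4578e-20 J
= 0.2158 eV

0.2158


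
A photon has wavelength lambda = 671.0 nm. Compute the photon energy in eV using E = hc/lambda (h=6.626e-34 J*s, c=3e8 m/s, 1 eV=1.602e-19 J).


E = hc / lambda
= (6.626e-34)(3e8) / (671.0e-9)
= 1.9878e-25 / 6.7100e-07
= 2.9624e-19 J
Converting to eV: 2.9624e-19 / 1.602e-19
= 1.8492 eV

1.8492


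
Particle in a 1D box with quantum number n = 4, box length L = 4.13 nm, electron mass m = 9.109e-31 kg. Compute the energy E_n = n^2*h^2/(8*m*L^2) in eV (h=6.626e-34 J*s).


E = n^2 * h^2 / (8 * m * L^2)
= 4^2 * (6.626e-34)^2 / (8 * 9.109e-31 * (4.13e-9)^2)
= 16 * 4.3904e-67 / (8 * 9.109e-31 * 1.7057e-17)
= 5.6515e-20 J
= 0.3528 eV

0.3528


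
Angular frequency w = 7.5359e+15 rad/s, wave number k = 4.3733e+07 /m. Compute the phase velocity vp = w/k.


vp = w / k
= 7.5359e+15 / 4.3733e+07
= 1.7232e+08 m/s

1.7232e+08


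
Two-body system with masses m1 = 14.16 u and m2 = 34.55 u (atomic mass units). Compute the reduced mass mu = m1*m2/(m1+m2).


mu = m1 * m2 / (m1 + m2)
= 14.16 * 34.55 / (14.16 + 34.55)
= 489.228 / 48.71
= 10.0437 u

10.0437


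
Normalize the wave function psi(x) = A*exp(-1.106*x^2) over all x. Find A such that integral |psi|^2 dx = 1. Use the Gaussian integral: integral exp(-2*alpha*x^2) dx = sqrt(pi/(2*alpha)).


integral |psi|^2 dx = A^2 * sqrt(pi/(2*alpha)) = 1
A^2 = sqrt(2*alpha/pi)
= sqrt(2 * 1.106 / pi)
= 0.839108
A = sqrt(0.839108)
= 0.916

0.916


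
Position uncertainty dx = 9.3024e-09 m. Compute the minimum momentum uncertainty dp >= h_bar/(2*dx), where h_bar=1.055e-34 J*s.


dp = h_bar / (2 * dx)
= 1.055e-34 / (2 * 9.3024e-09)
= 1.055e-34 / 1.8605e-08
= 5.6706e-27 kg*m/s

5.6706e-27


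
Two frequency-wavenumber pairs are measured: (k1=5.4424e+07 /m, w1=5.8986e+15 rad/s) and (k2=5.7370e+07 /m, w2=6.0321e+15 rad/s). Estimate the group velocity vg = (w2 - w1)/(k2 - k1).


vg = (w2 - w1) / (k2 - k1)
= (6.0321e+15 - 5.8986e+15) / (5.7370e+07 - 5.4424e+07)
= 1.3350e+14 / 2.9460e+06
= 4.5316e+07 m/s

4.5316e+07


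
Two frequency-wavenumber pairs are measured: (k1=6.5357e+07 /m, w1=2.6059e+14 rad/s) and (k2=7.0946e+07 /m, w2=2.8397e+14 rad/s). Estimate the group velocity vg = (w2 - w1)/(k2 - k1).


vg = (w2 - w1) / (k2 - k1)
= (2.8397e+14 - 2.6059e+14) / (7.0946e+07 - 6.5357e+07)
= 2.3380e+13 / 5.5890e+06
= 4.1832e+06 m/s

4.1832e+06


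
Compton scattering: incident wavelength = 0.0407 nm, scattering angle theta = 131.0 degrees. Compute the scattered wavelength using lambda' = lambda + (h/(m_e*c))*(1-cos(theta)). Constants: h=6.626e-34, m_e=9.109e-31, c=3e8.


Compton wavelength: h/(m_e*c) = 2.4247e-12 m
d_lambda = 2.4247e-12 * (1 - cos(131.0 deg))
= 2.4247e-12 * 1.656059
= 4.0155e-12 m = 0.004015 nm
lambda' = 0.0407 + 0.004015
= 0.044715 nm

0.044715


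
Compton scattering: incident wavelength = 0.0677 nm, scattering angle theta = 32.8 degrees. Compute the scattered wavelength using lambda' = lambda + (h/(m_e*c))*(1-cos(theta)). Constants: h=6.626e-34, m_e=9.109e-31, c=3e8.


Compton wavelength: h/(m_e*c) = 2.4247e-12 m
d_lambda = 2.4247e-12 * (1 - cos(32.8 deg))
= 2.4247e-12 * 0.159433
= 3.8658e-13 m = 0.000387 nm
lambda' = 0.0677 + 0.000387
= 0.068087 nm

0.068087


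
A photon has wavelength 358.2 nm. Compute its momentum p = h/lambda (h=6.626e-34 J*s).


p = h / lambda
= 6.626e-34 / (358.2e-9)
= 6.626e-34 / 3.5820e-07
= 1.8498e-27 kg*m/s

1.8498e-27


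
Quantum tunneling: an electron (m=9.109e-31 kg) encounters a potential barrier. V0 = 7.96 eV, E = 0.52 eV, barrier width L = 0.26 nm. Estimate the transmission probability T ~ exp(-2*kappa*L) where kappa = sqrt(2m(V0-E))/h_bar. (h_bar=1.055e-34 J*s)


V0 - E = 7.44 eV = 1.1919e-18 J
kappa = sqrt(2 * m * (V0-E)) / h_bar
= sqrt(2 * 9.109e-31 * 1.1919e-18) / 1.055e-34
= 1.3967e+10 /m
2*kappa*L = 2 * 1.3967e+10 * 0.26e-9
= 7.263
T = exp(-7.263) = 7.009677e-04

7.009677e-04


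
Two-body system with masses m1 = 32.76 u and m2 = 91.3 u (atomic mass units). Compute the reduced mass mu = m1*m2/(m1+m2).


mu = m1 * m2 / (m1 + m2)
= 32.76 * 91.3 / (32.76 + 91.3)
= 2990.988 / 124.06
= 24.1092 u

24.1092


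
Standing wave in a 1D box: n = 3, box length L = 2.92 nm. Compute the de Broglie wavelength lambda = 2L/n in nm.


lambda = 2L / n
= 2 * 2.92 / 3
= 5.84 / 3
= 1.9467 nm

1.9467


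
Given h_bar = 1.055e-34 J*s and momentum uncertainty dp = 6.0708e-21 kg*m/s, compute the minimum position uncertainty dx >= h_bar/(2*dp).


dx = h_bar / (2 * dp)
= 1.055e-34 / (2 * 6.0708e-21)
= 1.055e-34 / 1.2142e-20
= 8.6891e-15 m

8.6891e-15


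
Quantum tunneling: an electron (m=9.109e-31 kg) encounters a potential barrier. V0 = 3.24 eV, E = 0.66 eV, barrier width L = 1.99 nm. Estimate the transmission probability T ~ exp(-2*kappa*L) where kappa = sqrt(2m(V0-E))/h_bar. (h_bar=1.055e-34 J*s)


V0 - E = 2.58 eV = 4.1332e-19 J
kappa = sqrt(2 * m * (V0-E)) / h_bar
= sqrt(2 * 9.109e-31 * 4.1332e-19) / 1.055e-34
= 8.2251e+09 /m
2*kappa*L = 2 * 8.2251e+09 * 1.99e-9
= 32.7357
T = exp(-32.7357) = 6.068087e-15

6.068087e-15


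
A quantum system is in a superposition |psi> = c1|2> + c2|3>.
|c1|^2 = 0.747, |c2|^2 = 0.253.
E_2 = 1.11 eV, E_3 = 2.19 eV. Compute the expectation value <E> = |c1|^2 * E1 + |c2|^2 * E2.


<E> = |c1|^2 * E1 + |c2|^2 * E2
= 0.747 * 1.11 + 0.253 * 2.19
= 0.8292 + 0.5541
= 1.3832 eV

1.3832


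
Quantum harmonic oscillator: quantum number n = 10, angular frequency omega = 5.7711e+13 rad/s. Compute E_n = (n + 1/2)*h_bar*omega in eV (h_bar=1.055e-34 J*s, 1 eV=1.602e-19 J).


E = (n + 1/2) * h_bar * omega
= (10 + 0.5) * 1.055e-34 * 5.7711e+13
= 10.5 * 6.0885e-21
= 6.3929e-20 J
= 0.3991 eV

0.3991


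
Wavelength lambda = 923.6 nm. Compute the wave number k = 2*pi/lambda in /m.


k = 2 * pi / lambda
= 6.2832 / (923.6e-9)
= 6.2832 / 9.2360e-07
= 6.8029e+06 /m

6.8029e+06


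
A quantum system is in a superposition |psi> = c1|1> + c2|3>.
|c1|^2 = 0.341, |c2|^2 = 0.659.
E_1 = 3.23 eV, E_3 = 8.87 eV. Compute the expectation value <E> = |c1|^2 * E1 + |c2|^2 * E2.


<E> = |c1|^2 * E1 + |c2|^2 * E2
= 0.341 * 3.23 + 0.659 * 8.87
= 1.1014 + 5.8453
= 6.9468 eV

6.9468


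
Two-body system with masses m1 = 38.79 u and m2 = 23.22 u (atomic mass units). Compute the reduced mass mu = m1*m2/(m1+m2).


mu = m1 * m2 / (m1 + m2)
= 38.79 * 23.22 / (38.79 + 23.22)
= 900.7038 / 62.01
= 14.5251 u

14.5251


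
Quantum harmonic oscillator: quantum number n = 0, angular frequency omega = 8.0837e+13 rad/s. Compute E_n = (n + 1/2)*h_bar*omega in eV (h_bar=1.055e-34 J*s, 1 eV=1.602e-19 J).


E = (n + 1/2) * h_bar * omega
= (0 + 0.5) * 1.055e-34 * 8.0837e+13
= 0.5 * 8.5283e-21
= 4.2642e-21 J
= 0.0266 eV

0.0266


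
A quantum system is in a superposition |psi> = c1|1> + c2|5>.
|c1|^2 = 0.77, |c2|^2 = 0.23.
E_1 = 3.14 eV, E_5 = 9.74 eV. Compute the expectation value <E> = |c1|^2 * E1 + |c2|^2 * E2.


<E> = |c1|^2 * E1 + |c2|^2 * E2
= 0.77 * 3.14 + 0.23 * 9.74
= 2.4178 + 2.2402
= 4.658 eV

4.658


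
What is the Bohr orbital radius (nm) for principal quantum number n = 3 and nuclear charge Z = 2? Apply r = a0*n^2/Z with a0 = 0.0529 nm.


r = a0 * n^2 / Z
= 0.0529 * 3^2 / 2
= 0.0529 * 9 / 2
= 0.2381 nm

0.2381


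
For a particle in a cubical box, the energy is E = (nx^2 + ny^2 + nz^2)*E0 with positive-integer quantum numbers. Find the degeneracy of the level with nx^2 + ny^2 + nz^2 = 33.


Enumerate all (nx, ny, nz) with nx^2 + ny^2 + nz^2 = 33:
(1,4,4)
(2,2,5)
(2,5,2)
(4,1,4)
(4,4,1)
(5,2,2)
Total degeneracy = 6

6


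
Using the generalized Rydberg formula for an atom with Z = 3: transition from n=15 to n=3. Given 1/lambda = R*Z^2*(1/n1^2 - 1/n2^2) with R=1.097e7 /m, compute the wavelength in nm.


1/lambda = R * Z^2 * (1/n1^2 - 1/n2^2)
= 1.097e7 * 3^2 * (1/3^2 - 1/15^2)
= 1.097e7 * 9 * (0.111111 - 0.004444)
= 1.0531e+07 /m
lambda = 1 / 1.0531e+07
= 94.9559 nm

94.9559


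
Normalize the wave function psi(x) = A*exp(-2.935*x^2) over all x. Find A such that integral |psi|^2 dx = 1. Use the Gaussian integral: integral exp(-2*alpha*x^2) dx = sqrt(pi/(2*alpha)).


integral |psi|^2 dx = A^2 * sqrt(pi/(2*alpha)) = 1
A^2 = sqrt(2*alpha/pi)
= sqrt(2 * 2.935 / pi)
= 1.366923
A = sqrt(1.366923)
= 1.1692

1.1692


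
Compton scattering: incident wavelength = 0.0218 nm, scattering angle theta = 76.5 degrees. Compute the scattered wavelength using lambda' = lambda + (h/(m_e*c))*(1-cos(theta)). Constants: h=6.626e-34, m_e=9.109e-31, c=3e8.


Compton wavelength: h/(m_e*c) = 2.4247e-12 m
d_lambda = 2.4247e-12 * (1 - cos(76.5 deg))
= 2.4247e-12 * 0.766555
= 1.8587e-12 m = 0.001859 nm
lambda' = 0.0218 + 0.001859
= 0.023659 nm

0.023659


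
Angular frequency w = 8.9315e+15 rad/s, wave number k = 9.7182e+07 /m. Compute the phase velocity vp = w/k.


vp = w / k
= 8.9315e+15 / 9.7182e+07
= 9.1905e+07 m/s

9.1905e+07


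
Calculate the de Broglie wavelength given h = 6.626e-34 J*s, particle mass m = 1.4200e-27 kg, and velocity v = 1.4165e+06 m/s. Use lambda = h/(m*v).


lambda = h / (m * v)
= 6.626e-34 / (1.4200e-27 * 1.4165e+06)
= 6.626e-34 / 2.0114e-21
= 3.2942e-13 m

3.2942e-13


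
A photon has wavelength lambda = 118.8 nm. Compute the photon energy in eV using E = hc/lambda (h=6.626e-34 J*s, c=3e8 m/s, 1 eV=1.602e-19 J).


E = hc / lambda
= (6.626e-34)(3e8) / (118.8e-9)
= 1.9878e-25 / 1.1880e-07
= 1.6732e-18 J
Converting to eV: 1.6732e-18 / 1.602e-19
= 10.4446 eV

10.4446


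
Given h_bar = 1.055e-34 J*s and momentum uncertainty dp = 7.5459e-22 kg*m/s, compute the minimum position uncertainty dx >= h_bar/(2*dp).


dx = h_bar / (2 * dp)
= 1.055e-34 / (2 * 7.5459e-22)
= 1.055e-34 / 1.5092e-21
= 6.9906e-14 m

6.9906e-14


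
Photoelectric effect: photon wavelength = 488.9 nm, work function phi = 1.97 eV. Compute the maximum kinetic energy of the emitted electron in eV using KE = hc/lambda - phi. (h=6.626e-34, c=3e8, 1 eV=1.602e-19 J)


E_photon = hc / lambda
= (6.626e-34)(3e8) / (488.9e-9)
= 4.0659e-19 J
= 2.538 eV
KE = E_photon - phi
= 2.538 - 1.97
= 0.568 eV

0.568


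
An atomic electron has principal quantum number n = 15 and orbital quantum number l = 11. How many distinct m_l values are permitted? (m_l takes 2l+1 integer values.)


m_l ranges from -l to +l in integer steps
So m_l goes from -11 to +11
Count = 2l + 1 = 2*11 + 1
= 23

23


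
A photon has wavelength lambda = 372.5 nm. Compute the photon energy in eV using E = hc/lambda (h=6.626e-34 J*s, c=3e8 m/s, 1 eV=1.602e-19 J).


E = hc / lambda
= (6.626e-34)(3e8) / (372.5e-9)
= 1.9878e-25 / 3.7250e-07
= 5.3364e-19 J
Converting to eV: 5.3364e-19 / 1.602e-19
= 3.3311 eV

3.3311


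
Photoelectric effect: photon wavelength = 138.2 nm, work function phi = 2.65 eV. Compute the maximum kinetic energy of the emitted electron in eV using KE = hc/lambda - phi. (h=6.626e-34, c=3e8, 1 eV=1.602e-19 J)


E_photon = hc / lambda
= (6.626e-34)(3e8) / (138.2e-9)
= 1.4384e-18 J
= 8.9785 eV
KE = E_photon - phi
= 8.9785 - 2.65
= 6.3285 eV

6.3285


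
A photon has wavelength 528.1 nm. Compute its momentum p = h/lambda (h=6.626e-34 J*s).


p = h / lambda
= 6.626e-34 / (528.1e-9)
= 6.626e-34 / 5.2810e-07
= 1.2547e-27 kg*m/s

1.2547e-27


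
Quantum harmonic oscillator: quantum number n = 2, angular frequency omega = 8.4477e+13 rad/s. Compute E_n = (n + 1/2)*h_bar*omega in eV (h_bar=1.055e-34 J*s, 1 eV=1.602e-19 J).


E = (n + 1/2) * h_bar * omega
= (2 + 0.5) * 1.055e-34 * 8.4477e+13
= 2.5 * 8.9123e-21
= 2.2281e-20 J
= 0.1391 eV

0.1391


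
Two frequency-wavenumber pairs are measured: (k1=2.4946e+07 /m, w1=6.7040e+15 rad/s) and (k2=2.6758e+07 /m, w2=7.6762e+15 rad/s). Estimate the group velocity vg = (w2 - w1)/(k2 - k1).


vg = (w2 - w1) / (k2 - k1)
= (7.6762e+15 - 6.7040e+15) / (2.6758e+07 - 2.4946e+07)
= 9.7220e+14 / 1.8120e+06
= 5.3653e+08 m/s

5.3653e+08


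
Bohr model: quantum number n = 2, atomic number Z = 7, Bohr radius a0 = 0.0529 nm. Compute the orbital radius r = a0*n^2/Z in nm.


r = a0 * n^2 / Z
= 0.0529 * 2^2 / 7
= 0.0529 * 4 / 7
= 0.0302 nm

0.0302


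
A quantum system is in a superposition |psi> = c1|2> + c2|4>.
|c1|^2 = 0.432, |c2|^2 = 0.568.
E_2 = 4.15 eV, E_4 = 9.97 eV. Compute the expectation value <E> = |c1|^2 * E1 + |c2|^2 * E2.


<E> = |c1|^2 * E1 + |c2|^2 * E2
= 0.432 * 4.15 + 0.568 * 9.97
= 1.7928 + 5.663
= 7.4558 eV

7.4558


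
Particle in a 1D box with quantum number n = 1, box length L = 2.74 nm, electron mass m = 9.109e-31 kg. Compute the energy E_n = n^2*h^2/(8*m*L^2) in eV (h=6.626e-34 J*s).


E = n^2 * h^2 / (8 * m * L^2)
= 1^2 * (6.626e-34)^2 / (8 * 9.109e-31 * (2.74e-9)^2)
= 1 * 4.3904e-67 / (8 * 9.109e-31 * 7.5076e-18)
= 8.0249e-21 J
= 0.0501 eV

0.0501


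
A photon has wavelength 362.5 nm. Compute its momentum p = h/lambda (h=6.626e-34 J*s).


p = h / lambda
= 6.626e-34 / (362.5e-9)
= 6.626e-34 / 3.6250e-07
= 1.8279e-27 kg*m/s

1.8279e-27


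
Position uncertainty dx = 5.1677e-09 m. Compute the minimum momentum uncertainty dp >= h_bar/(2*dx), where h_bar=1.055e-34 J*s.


dp = h_bar / (2 * dx)
= 1.055e-34 / (2 * 5.1677e-09)
= 1.055e-34 / 1.0335e-08
= 1.0208e-26 kg*m/s

1.0208e-26


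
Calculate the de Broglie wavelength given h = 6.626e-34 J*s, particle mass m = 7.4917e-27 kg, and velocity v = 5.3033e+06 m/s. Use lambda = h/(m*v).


lambda = h / (m * v)
= 6.626e-34 / (7.4917e-27 * 5.3033e+06)
= 6.626e-34 / 3.9731e-20
= 1.6677e-14 m

1.6677e-14


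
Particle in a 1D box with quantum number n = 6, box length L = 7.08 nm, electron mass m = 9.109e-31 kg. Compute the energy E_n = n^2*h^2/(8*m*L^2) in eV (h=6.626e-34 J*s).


E = n^2 * h^2 / (8 * m * L^2)
= 6^2 * (6.626e-34)^2 / (8 * 9.109e-31 * (7.08e-9)^2)
= 36 * 4.3904e-67 / (8 * 9.109e-31 * 5.0126e-17)
= 4.3269e-20 J
= 0.2701 eV

0.2701


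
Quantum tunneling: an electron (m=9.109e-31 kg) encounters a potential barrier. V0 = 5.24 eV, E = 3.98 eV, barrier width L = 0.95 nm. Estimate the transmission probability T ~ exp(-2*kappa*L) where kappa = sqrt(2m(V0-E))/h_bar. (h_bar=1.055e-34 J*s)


V0 - E = 1.26 eV = 2.0185e-19 J
kappa = sqrt(2 * m * (V0-E)) / h_bar
= sqrt(2 * 9.109e-31 * 2.0185e-19) / 1.055e-34
= 5.7480e+09 /m
2*kappa*L = 2 * 5.7480e+09 * 0.95e-9
= 10.9211
T = exp(-10.9211) = 1.807210e-05

1.807210e-05


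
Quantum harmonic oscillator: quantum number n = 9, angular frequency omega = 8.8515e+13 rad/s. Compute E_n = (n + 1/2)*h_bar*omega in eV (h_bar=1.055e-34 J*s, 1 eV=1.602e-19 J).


E = (n + 1/2) * h_bar * omega
= (9 + 0.5) * 1.055e-34 * 8.8515e+13
= 9.5 * 9.3383e-21
= 8.8714e-20 J
= 0.5538 eV

0.5538


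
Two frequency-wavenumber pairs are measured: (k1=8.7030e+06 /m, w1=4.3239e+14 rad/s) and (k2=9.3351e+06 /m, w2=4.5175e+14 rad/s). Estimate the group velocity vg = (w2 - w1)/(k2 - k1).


vg = (w2 - w1) / (k2 - k1)
= (4.5175e+14 - 4.3239e+14) / (9.3351e+06 - 8.7030e+06)
= 1.9360e+13 / 6.3210e+05
= 3.0628e+07 m/s

3.0628e+07


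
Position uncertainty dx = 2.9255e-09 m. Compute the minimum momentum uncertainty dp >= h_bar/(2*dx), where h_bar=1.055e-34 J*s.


dp = h_bar / (2 * dx)
= 1.055e-34 / (2 * 2.9255e-09)
= 1.055e-34 / 5.8510e-09
= 1.8031e-26 kg*m/s

1.8031e-26


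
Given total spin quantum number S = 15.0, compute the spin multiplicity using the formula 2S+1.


Spin multiplicity = 2S + 1
= 2 * 15.0 + 1
= 30.0 + 1
= 31

31


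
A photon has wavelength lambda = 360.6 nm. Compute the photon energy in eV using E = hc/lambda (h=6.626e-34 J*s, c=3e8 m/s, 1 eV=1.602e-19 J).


E = hc / lambda
= (6.626e-34)(3e8) / (360.6e-9)
= 1.9878e-25 / 3.6060e-07
= 5.5125e-19 J
Converting to eV: 5.5125e-19 / 1.602e-19
= 3.441 eV

3.441


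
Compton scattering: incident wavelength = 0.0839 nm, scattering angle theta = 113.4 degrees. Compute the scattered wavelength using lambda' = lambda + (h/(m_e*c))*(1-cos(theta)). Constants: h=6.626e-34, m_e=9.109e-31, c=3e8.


Compton wavelength: h/(m_e*c) = 2.4247e-12 m
d_lambda = 2.4247e-12 * (1 - cos(113.4 deg))
= 2.4247e-12 * 1.397148
= 3.3877e-12 m = 0.003388 nm
lambda' = 0.0839 + 0.003388
= 0.087288 nm

0.087288


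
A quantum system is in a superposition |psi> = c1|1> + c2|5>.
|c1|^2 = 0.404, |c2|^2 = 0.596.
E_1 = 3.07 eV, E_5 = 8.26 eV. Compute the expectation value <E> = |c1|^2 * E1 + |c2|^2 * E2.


<E> = |c1|^2 * E1 + |c2|^2 * E2
= 0.404 * 3.07 + 0.596 * 8.26
= 1.2403 + 4.923
= 6.1632 eV

6.1632


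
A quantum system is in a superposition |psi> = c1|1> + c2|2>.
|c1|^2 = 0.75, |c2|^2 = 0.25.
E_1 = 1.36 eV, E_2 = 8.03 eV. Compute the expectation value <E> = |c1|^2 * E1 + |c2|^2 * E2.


<E> = |c1|^2 * E1 + |c2|^2 * E2
= 0.75 * 1.36 + 0.25 * 8.03
= 1.02 + 2.0075
= 3.0275 eV

3.0275


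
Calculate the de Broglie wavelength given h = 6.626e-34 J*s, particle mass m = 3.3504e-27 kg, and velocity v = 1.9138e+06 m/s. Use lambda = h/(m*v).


lambda = h / (m * v)
= 6.626e-34 / (3.3504e-27 * 1.9138e+06)
= 6.626e-34 / 6.4120e-21
= 1.0334e-13 m

1.0334e-13


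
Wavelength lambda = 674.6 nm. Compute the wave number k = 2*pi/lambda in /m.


k = 2 * pi / lambda
= 6.2832 / (674.6e-9)
= 6.2832 / 6.7460e-07
= 9.3139e+06 /m

9.3139e+06


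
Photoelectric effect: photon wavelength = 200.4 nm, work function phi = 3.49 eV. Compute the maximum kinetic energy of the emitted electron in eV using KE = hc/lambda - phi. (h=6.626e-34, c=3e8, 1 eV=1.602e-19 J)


E_photon = hc / lambda
= (6.626e-34)(3e8) / (200.4e-9)
= 9.9192e-19 J
= 6.1917 eV
KE = E_photon - phi
= 6.1917 - 3.49
= 2.7017 eV

2.7017


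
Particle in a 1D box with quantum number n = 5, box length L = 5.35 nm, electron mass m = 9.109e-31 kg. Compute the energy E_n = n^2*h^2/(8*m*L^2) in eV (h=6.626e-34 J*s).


E = n^2 * h^2 / (8 * m * L^2)
= 5^2 * (6.626e-34)^2 / (8 * 9.109e-31 * (5.35e-9)^2)
= 25 * 4.3904e-67 / (8 * 9.109e-31 * 2.8622e-17)
= 5.2623e-20 J
= 0.3285 eV

0.3285


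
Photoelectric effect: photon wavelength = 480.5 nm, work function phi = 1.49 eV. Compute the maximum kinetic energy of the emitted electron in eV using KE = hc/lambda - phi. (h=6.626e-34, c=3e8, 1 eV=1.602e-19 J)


E_photon = hc / lambda
= (6.626e-34)(3e8) / (480.5e-9)
= 4.1369e-19 J
= 2.5824 eV
KE = E_photon - phi
= 2.5824 - 1.49
= 1.0924 eV

1.0924


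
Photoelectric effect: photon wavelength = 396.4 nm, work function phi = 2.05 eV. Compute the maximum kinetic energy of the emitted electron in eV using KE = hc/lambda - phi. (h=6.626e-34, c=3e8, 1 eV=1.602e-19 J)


E_photon = hc / lambda
= (6.626e-34)(3e8) / (396.4e-9)
= 5.0146e-19 J
= 3.1302 eV
KE = E_photon - phi
= 3.1302 - 2.05
= 1.0802 eV

1.0802


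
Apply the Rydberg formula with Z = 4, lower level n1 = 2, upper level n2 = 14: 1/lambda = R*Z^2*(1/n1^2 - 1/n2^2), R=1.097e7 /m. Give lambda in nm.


1/lambda = R * Z^2 * (1/n1^2 - 1/n2^2)
= 1.097e7 * 4^2 * (1/2^2 - 1/14^2)
= 1.097e7 * 16 * (0.25 - 0.005102)
= 4.2984e+07 /m
lambda = 1 / 4.2984e+07
= 23.2642 nm

23.2642


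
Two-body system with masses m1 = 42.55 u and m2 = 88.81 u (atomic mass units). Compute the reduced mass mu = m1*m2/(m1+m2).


mu = m1 * m2 / (m1 + m2)
= 42.55 * 88.81 / (42.55 + 88.81)
= 3778.8655 / 131.36
= 28.7672 u

28.7672


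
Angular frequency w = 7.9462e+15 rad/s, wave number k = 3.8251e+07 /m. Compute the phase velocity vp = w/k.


vp = w / k
= 7.9462e+15 / 3.8251e+07
= 2.0774e+08 m/s

2.0774e+08


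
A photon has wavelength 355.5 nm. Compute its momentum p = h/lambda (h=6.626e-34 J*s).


p = h / lambda
= 6.626e-34 / (355.5e-9)
= 6.626e-34 / 3.5550e-07
= 1.8639e-27 kg*m/s

1.8639e-27


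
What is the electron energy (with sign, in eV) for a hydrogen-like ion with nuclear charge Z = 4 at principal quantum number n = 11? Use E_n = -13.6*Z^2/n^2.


E_n = -13.6 * Z^2 / n^2
= -13.6 * 4^2 / 11^2
= -13.6 * 16 / 121
= -1.7983 eV

-1.7983


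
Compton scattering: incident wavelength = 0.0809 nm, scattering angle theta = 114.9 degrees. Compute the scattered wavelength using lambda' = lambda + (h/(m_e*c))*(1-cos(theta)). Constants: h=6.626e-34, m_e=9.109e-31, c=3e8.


Compton wavelength: h/(m_e*c) = 2.4247e-12 m
d_lambda = 2.4247e-12 * (1 - cos(114.9 deg))
= 2.4247e-12 * 1.421036
= 3.4456e-12 m = 0.003446 nm
lambda' = 0.0809 + 0.003446
= 0.084346 nm

0.084346


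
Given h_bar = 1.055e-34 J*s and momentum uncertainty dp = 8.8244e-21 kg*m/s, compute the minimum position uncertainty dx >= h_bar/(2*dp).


dx = h_bar / (2 * dp)
= 1.055e-34 / (2 * 8.8244e-21)
= 1.055e-34 / 1.7649e-20
= 5.9777e-15 m

5.9777e-15


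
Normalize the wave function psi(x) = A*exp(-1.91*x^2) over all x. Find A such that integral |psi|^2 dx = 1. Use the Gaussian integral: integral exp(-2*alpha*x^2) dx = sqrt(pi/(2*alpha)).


integral |psi|^2 dx = A^2 * sqrt(pi/(2*alpha)) = 1
A^2 = sqrt(2*alpha/pi)
= sqrt(2 * 1.91 / pi)
= 1.102698
A = sqrt(1.102698)
= 1.0501

1.0501


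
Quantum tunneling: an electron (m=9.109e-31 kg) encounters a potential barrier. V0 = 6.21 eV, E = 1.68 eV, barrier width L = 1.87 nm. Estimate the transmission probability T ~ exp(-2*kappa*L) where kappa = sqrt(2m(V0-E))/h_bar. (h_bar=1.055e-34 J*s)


V0 - E = 4.53 eV = 7.2571e-19 J
kappa = sqrt(2 * m * (V0-E)) / h_bar
= sqrt(2 * 9.109e-31 * 7.2571e-19) / 1.055e-34
= 1.0899e+10 /m
2*kappa*L = 2 * 1.0899e+10 * 1.87e-9
= 40.7615
T = exp(-40.7615) = 1.983892e-18

1.983892e-18


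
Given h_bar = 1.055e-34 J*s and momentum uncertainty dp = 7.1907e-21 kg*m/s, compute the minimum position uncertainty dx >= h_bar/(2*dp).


dx = h_bar / (2 * dp)
= 1.055e-34 / (2 * 7.1907e-21)
= 1.055e-34 / 1.4381e-20
= 7.3359e-15 m

7.3359e-15


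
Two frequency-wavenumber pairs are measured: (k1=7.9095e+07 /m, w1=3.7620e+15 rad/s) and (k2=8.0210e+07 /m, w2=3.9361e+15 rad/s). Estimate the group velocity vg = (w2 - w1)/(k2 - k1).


vg = (w2 - w1) / (k2 - k1)
= (3.9361e+15 - 3.7620e+15) / (8.0210e+07 - 7.9095e+07)
= 1.7410e+14 / 1.1150e+06
= 1.5614e+08 m/s

1.5614e+08


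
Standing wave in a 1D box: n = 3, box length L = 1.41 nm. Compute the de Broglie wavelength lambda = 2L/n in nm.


lambda = 2L / n
= 2 * 1.41 / 3
= 2.82 / 3
= 0.94 nm

0.94


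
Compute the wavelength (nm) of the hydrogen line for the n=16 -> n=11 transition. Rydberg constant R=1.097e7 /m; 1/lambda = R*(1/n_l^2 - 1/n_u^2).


1/lambda = R * (1/n_l^2 - 1/n_u^2)
= 1.097e7 * (1/11^2 - 1/16^2)
= 1.097e7 * (0.008264 - 0.003906)
= 1.097e7 * 0.004358
= 4.7810e+04 /m
lambda = 1 / 4.7810e+04 = 20916.3037 nm

20916.3037


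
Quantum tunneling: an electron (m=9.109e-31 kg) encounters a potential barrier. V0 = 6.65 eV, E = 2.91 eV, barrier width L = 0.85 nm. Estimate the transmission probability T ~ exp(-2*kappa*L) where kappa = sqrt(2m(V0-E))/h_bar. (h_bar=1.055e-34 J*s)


V0 - E = 3.74 eV = 5.9915e-19 J
kappa = sqrt(2 * m * (V0-E)) / h_bar
= sqrt(2 * 9.109e-31 * 5.9915e-19) / 1.055e-34
= 9.9030e+09 /m
2*kappa*L = 2 * 9.9030e+09 * 0.85e-9
= 16.835
T = exp(-16.835) = 4.882473e-08

4.882473e-08


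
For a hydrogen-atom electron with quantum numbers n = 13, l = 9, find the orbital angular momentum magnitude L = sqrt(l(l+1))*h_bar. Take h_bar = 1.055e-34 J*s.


L = sqrt(l*(l+1)) * h_bar
= sqrt(9 * 10) * 1.055e-34
= sqrt(90) * 1.055e-34
= 9.4868 * 1.055e-34
= 1.0009e-33 J*s

1.0009e-33


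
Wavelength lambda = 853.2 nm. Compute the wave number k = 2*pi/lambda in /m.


k = 2 * pi / lambda
= 6.2832 / (853.2e-9)
= 6.2832 / 8.5320e-07
= 7.3643e+06 /m

7.3643e+06


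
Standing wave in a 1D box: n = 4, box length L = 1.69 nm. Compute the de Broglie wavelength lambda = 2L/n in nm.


lambda = 2L / n
= 2 * 1.69 / 4
= 3.38 / 4
= 0.845 nm

0.845


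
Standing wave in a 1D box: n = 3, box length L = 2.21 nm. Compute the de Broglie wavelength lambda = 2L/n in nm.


lambda = 2L / n
= 2 * 2.21 / 3
= 4.42 / 3
= 1.4733 nm

1.4733


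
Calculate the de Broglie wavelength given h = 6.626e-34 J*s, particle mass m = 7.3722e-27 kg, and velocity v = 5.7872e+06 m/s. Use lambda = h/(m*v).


lambda = h / (m * v)
= 6.626e-34 / (7.3722e-27 * 5.7872e+06)
= 6.626e-34 / 4.2664e-20
= 1.5531e-14 m

1.5531e-14


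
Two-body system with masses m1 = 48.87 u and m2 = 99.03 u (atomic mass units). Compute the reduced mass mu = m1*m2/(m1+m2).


mu = m1 * m2 / (m1 + m2)
= 48.87 * 99.03 / (48.87 + 99.03)
= 4839.5961 / 147.9
= 32.7221 u

32.7221


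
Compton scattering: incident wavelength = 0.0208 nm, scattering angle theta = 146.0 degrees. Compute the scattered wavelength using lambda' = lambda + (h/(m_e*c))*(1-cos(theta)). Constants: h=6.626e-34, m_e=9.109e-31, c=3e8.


Compton wavelength: h/(m_e*c) = 2.4247e-12 m
d_lambda = 2.4247e-12 * (1 - cos(146.0 deg))
= 2.4247e-12 * 1.829038
= 4.4349e-12 m = 0.004435 nm
lambda' = 0.0208 + 0.004435
= 0.025235 nm

0.025235


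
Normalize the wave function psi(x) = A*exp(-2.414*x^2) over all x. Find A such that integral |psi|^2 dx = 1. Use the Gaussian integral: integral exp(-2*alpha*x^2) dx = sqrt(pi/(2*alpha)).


integral |psi|^2 dx = A^2 * sqrt(pi/(2*alpha)) = 1
A^2 = sqrt(2*alpha/pi)
= sqrt(2 * 2.414 / pi)
= 1.239677
A = sqrt(1.239677)
= 1.1134

1.1134


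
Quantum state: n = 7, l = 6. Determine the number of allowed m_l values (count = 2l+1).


m_l ranges from -l to +l in integer steps
So m_l goes from -6 to +6
Count = 2l + 1 = 2*6 + 1
= 13

13


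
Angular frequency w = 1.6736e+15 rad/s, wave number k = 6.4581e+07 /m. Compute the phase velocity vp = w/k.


vp = w / k
= 1.6736e+15 / 6.4581e+07
= 2.5915e+07 m/s

2.5915e+07


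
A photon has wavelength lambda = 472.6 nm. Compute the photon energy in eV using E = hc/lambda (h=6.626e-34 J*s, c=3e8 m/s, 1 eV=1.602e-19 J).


E = hc / lambda
= (6.626e-34)(3e8) / (472.6e-9)
= 1.9878e-25 / 4.7260e-07
= 4.2061e-19 J
Converting to eV: 4.2061e-19 / 1.602e-19
= 2.6255 eV

2.6255


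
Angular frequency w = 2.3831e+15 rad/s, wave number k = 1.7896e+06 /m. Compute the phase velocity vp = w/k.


vp = w / k
= 2.3831e+15 / 1.7896e+06
= 1.3316e+09 m/s

1.3316e+09


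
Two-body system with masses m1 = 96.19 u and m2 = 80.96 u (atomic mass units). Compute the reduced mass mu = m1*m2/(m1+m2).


mu = m1 * m2 / (m1 + m2)
= 96.19 * 80.96 / (96.19 + 80.96)
= 7787.5424 / 177.15
= 43.9602 u

43.9602


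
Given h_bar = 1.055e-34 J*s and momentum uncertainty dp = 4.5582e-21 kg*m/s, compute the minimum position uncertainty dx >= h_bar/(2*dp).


dx = h_bar / (2 * dp)
= 1.055e-34 / (2 * 4.5582e-21)
= 1.055e-34 / 9.1164e-21
= 1.1573e-14 m

1.1573e-14


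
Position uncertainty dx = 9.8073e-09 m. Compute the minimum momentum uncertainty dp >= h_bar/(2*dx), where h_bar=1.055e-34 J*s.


dp = h_bar / (2 * dx)
= 1.055e-34 / (2 * 9.8073e-09)
= 1.055e-34 / 1.9615e-08
= 5.3786e-27 kg*m/s

5.3786e-27


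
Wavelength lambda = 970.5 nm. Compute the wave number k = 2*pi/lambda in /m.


k = 2 * pi / lambda
= 6.2832 / (970.5e-9)
= 6.2832 / 9.7050e-07
= 6.4742e+06 /m

6.4742e+06


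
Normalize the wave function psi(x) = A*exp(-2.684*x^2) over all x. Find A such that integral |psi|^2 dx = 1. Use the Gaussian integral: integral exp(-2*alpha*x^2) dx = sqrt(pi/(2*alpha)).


integral |psi|^2 dx = A^2 * sqrt(pi/(2*alpha)) = 1
A^2 = sqrt(2*alpha/pi)
= sqrt(2 * 2.684 / pi)
= 1.307168
A = sqrt(1.307168)
= 1.1433

1.1433


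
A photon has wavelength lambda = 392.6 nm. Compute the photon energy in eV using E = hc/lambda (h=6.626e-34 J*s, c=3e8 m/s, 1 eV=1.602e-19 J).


E = hc / lambda
= (6.626e-34)(3e8) / (392.6e-9)
= 1.9878e-25 / 3.9260e-07
= 5.0632e-19 J
Converting to eV: 5.0632e-19 / 1.602e-19
= 3.1605 eV

3.1605


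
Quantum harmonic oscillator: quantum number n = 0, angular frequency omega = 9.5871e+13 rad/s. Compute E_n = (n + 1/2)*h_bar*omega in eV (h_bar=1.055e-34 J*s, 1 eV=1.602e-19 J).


E = (n + 1/2) * h_bar * omega
= (0 + 0.5) * 1.055e-34 * 9.5871e+13
= 0.5 * 1.0114e-20
= 5.0572e-21 J
= 0.0316 eV

0.0316


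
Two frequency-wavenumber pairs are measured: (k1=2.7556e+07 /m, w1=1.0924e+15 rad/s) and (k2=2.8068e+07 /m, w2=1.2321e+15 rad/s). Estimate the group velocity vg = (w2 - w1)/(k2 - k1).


vg = (w2 - w1) / (k2 - k1)
= (1.2321e+15 - 1.0924e+15) / (2.8068e+07 - 2.7556e+07)
= 1.3970e+14 / 5.1200e+05
= 2.7285e+08 m/s

2.7285e+08


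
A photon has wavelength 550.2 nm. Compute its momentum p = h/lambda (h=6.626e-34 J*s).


p = h / lambda
= 6.626e-34 / (550.2e-9)
= 6.626e-34 / 5.5020e-07
= 1.2043e-27 kg*m/s

1.2043e-27


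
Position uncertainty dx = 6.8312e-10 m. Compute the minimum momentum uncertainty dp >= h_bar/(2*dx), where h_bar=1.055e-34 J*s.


dp = h_bar / (2 * dx)
= 1.055e-34 / (2 * 6.8312e-10)
= 1.055e-34 / 1.3662e-09
= 7.7219e-26 kg*m/s

7.7219e-26


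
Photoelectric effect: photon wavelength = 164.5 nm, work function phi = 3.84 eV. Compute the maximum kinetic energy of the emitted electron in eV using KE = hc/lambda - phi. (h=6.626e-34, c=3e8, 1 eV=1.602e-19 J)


E_photon = hc / lambda
= (6.626e-34)(3e8) / (164.5e-9)
= 1.2084e-18 J
= 7.543 eV
KE = E_photon - phi
= 7.543 - 3.84
= 3.703 eV

3.703


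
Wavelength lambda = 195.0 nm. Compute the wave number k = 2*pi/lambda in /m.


k = 2 * pi / lambda
= 6.2832 / (195.0e-9)
= 6.2832 / 1.9500e-07
= 3.2221e+07 /m

3.2221e+07


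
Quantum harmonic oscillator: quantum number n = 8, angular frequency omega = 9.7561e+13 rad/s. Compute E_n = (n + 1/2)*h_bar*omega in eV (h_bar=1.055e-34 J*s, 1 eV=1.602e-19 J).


E = (n + 1/2) * h_bar * omega
= (8 + 0.5) * 1.055e-34 * 9.7561e+13
= 8.5 * 1.0293e-20
= 8.7488e-20 J
= 0.5461 eV

0.5461


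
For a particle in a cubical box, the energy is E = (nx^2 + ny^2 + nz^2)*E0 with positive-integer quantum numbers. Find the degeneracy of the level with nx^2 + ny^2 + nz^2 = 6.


Enumerate all (nx, ny, nz) with nx^2 + ny^2 + nz^2 = 6:
(1,1,2)
(1,2,1)
(2,1,1)
Total degeneracy = 3

3


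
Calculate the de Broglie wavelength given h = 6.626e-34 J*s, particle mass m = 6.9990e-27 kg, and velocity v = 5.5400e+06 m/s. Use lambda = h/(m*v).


lambda = h / (m * v)
= 6.626e-34 / (6.9990e-27 * 5.5400e+06)
= 6.626e-34 / 3.8774e-20
= 1.7089e-14 m

1.7089e-14


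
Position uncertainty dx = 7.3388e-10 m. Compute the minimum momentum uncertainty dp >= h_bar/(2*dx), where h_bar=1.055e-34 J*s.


dp = h_bar / (2 * dx)
= 1.055e-34 / (2 * 7.3388e-10)
= 1.055e-34 / 1.4678e-09
= 7.1878e-26 kg*m/s

7.1878e-26


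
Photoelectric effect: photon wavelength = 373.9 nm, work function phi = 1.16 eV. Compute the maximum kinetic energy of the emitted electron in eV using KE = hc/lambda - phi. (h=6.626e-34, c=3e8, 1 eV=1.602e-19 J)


E_photon = hc / lambda
= (6.626e-34)(3e8) / (373.9e-9)
= 5.3164e-19 J
= 3.3186 eV
KE = E_photon - phi
= 3.3186 - 1.16
= 2.1586 eV

2.1586


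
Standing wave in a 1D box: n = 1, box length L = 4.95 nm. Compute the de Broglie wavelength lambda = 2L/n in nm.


lambda = 2L / n
= 2 * 4.95 / 1
= 9.9 / 1
= 9.9 nm

9.9


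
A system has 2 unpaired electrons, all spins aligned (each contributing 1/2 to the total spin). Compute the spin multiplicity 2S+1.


Total spin S = N * (1/2) = 2 * 0.5 = 1.0
Spin multiplicity = 2S + 1
= 2 * 1.0 + 1
= 3

3


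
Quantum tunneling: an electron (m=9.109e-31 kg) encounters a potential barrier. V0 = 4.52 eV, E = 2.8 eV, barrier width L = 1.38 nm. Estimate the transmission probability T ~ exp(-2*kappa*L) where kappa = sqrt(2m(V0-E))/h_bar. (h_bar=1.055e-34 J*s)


V0 - E = 1.72 eV = 2.7554e-19 J
kappa = sqrt(2 * m * (V0-E)) / h_bar
= sqrt(2 * 9.109e-31 * 2.7554e-19) / 1.055e-34
= 6.7157e+09 /m
2*kappa*L = 2 * 6.7157e+09 * 1.38e-9
= 18.5354
T = exp(-18.5354) = 8.915979e-09

8.915979e-09


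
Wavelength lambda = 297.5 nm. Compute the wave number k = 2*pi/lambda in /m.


k = 2 * pi / lambda
= 6.2832 / (297.5e-9)
= 6.2832 / 2.9750e-07
= 2.1120e+07 /m

2.1120e+07


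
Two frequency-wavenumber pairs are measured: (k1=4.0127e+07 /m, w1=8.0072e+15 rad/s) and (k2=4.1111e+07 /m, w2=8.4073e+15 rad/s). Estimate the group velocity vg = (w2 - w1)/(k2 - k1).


vg = (w2 - w1) / (k2 - k1)
= (8.4073e+15 - 8.0072e+15) / (4.1111e+07 - 4.0127e+07)
= 4.0010e+14 / 9.8400e+05
= 4.0661e+08 m/s

4.0661e+08


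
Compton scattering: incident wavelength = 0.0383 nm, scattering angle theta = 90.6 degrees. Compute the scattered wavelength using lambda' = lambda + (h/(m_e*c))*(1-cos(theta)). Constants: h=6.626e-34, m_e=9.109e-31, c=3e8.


Compton wavelength: h/(m_e*c) = 2.4247e-12 m
d_lambda = 2.4247e-12 * (1 - cos(90.6 deg))
= 2.4247e-12 * 1.010472
= 2.4501e-12 m = 0.00245 nm
lambda' = 0.0383 + 0.00245
= 0.04075 nm

0.04075


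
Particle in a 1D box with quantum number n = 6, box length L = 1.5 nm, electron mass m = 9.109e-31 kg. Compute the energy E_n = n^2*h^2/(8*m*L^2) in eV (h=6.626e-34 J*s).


E = n^2 * h^2 / (8 * m * L^2)
= 6^2 * (6.626e-34)^2 / (8 * 9.109e-31 * (1.5e-9)^2)
= 36 * 4.3904e-67 / (8 * 9.109e-31 * 2.2500e-18)
= 9.6397e-19 J
= 6.0173 eV

6.0173


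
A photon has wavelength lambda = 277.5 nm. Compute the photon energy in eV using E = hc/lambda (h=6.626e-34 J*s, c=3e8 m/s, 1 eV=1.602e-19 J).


E = hc / lambda
= (6.626e-34)(3e8) / (277.5e-9)
= 1.9878e-25 / 2.7750e-07
= 7.1632e-19 J
Converting to eV: 7.1632e-19 / 1.602e-19
= 4.4714 eV

4.4714


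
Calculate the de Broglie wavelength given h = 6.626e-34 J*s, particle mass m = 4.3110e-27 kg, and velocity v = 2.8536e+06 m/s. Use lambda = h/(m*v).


lambda = h / (m * v)
= 6.626e-34 / (4.3110e-27 * 2.8536e+06)
= 6.626e-34 / 1.2302e-20
= 5.3862e-14 m

5.3862e-14


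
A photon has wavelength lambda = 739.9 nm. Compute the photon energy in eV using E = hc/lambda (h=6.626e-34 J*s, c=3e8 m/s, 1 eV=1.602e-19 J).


E = hc / lambda
= (6.626e-34)(3e8) / (739.9e-9)
= 1.9878e-25 / 7.3990e-07
= 2.6866e-19 J
Converting to eV: 2.6866e-19 / 1.602e-19
= 1.677 eV

1.677


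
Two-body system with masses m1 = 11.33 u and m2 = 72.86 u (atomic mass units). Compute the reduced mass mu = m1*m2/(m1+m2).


mu = m1 * m2 / (m1 + m2)
= 11.33 * 72.86 / (11.33 + 72.86)
= 825.5038 / 84.19
= 9.8052 u

9.8052
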